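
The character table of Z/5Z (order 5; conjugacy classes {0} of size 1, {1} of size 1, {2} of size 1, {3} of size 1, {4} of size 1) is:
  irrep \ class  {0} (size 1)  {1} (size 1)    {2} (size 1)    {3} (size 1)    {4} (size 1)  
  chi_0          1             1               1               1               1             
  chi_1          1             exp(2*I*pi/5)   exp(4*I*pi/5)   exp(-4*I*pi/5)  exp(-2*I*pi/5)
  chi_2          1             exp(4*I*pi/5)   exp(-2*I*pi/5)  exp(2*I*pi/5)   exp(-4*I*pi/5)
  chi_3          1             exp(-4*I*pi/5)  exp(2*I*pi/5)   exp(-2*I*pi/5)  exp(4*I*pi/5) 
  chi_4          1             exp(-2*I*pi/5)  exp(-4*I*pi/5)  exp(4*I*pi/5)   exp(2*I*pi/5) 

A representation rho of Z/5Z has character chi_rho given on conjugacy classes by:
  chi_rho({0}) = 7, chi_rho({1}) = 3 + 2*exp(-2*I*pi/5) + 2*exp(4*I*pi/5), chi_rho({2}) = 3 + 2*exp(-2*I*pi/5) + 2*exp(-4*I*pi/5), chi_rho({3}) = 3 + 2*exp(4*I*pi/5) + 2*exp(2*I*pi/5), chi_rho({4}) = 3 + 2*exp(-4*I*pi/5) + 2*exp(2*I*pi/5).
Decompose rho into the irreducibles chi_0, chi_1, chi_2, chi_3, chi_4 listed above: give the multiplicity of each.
Multiplicities: chi_0: 3, chi_1: 0, chi_2: 2, chi_3: 0, chi_4: 2.

Reasoning: Use <chi_rho, chi> = (1/|G|) sum_C |C| * chi_rho(C) * conj(chi(C)) with |G| = 5 for each irreducible chi in the table:
  <chi_rho, chi_0> = (1/5)[1*(7)*conj(1) + 1*(3 + 2*exp(-2*I*pi/5) + 2*exp(4*I*pi/5))*conj(1) + 1*(3 + 2*exp(-2*I*pi/5) + 2*exp(-4*I*pi/5))*conj(1) + 1*(3 + 2*exp(4*I*pi/5) + 2*exp(2*I*pi/5))*conj(1) + 1*(3 + 2*exp(-4*I*pi/5) + 2*exp(2*I*pi/5))*conj(1)]
      = (1/5)[(7) + (3 + 2*exp(-2*I*pi/5) + 2*exp(4*I*pi/5)) + (3 + 2*exp(-2*I*pi/5) + 2*exp(-4*I*pi/5)) + (3 + 2*exp(4*I*pi/5) + 2*exp(2*I*pi/5)) + (3 + 2*exp(-4*I*pi/5) + 2*exp(2*I*pi/5))] = 15/5 = 3
  <chi_rho, chi_1> = (1/5)[1*(7)*conj(1) + 1*(3 + 2*exp(-2*I*pi/5) + 2*exp(4*I*pi/5))*conj(exp(2*I*pi/5)) + 1*(3 + 2*exp(-2*I*pi/5) + 2*exp(-4*I*pi/5))*conj(exp(4*I*pi/5)) + 1*(3 + 2*exp(4*I*pi/5) + 2*exp(2*I*pi/5))*conj(exp(-4*I*pi/5)) + 1*(3 + 2*exp(-4*I*pi/5) + 2*exp(2*I*pi/5))*conj(exp(-2*I*pi/5))]
      = (1/5)[(7) + (3*exp(-2*I*pi/5) + 2*exp(-4*I*pi/5) + 2*exp(2*I*pi/5)) + (3*exp(-4*I*pi/5) + 2*exp(4*I*pi/5) + 2*exp(2*I*pi/5)) + (2*exp(-2*I*pi/5) + 2*exp(-4*I*pi/5) + 3*exp(4*I*pi/5)) + (2*exp(-2*I*pi/5) + 2*exp(4*I*pi/5) + 3*exp(2*I*pi/5))] = 0/5 = 0
  <chi_rho, chi_2> = (1/5)[1*(7)*conj(1) + 1*(3 + 2*exp(-2*I*pi/5) + 2*exp(4*I*pi/5))*conj(exp(4*I*pi/5)) + 1*(3 + 2*exp(-2*I*pi/5) + 2*exp(-4*I*pi/5))*conj(exp(-2*I*pi/5)) + 1*(3 + 2*exp(4*I*pi/5) + 2*exp(2*I*pi/5))*conj(exp(2*I*pi/5)) + 1*(3 + 2*exp(-4*I*pi/5) + 2*exp(2*I*pi/5))*conj(exp(-4*I*pi/5))]
      = (1/5)[(7) + (2 + 3*exp(-4*I*pi/5) + 2*exp(4*I*pi/5)) + (2 + 2*exp(-2*I*pi/5) + 3*exp(2*I*pi/5)) + (2 + 3*exp(-2*I*pi/5) + 2*exp(2*I*pi/5)) + (2 + 2*exp(-4*I*pi/5) + 3*exp(4*I*pi/5))] = 10/5 = 2
  <chi_rho, chi_3> = (1/5)[1*(7)*conj(1) + 1*(3 + 2*exp(-2*I*pi/5) + 2*exp(4*I*pi/5))*conj(exp(-4*I*pi/5)) + 1*(3 + 2*exp(-2*I*pi/5) + 2*exp(-4*I*pi/5))*conj(exp(2*I*pi/5)) + 1*(3 + 2*exp(4*I*pi/5) + 2*exp(2*I*pi/5))*conj(exp(-2*I*pi/5)) + 1*(3 + 2*exp(-4*I*pi/5) + 2*exp(2*I*pi/5))*conj(exp(4*I*pi/5))]
      = (1/5)[(7) + (2*exp(-2*I*pi/5) + 3*exp(4*I*pi/5) + 2*exp(2*I*pi/5)) + (3*exp(-2*I*pi/5) + 2*exp(-4*I*pi/5) + 2*exp(4*I*pi/5)) + (2*exp(-4*I*pi/5) + 2*exp(4*I*pi/5) + 3*exp(2*I*pi/5)) + (2*exp(-2*I*pi/5) + 3*exp(-4*I*pi/5) + 2*exp(2*I*pi/5))] = 0/5 = 0
  <chi_rho, chi_4> = (1/5)[1*(7)*conj(1) + 1*(3 + 2*exp(-2*I*pi/5) + 2*exp(4*I*pi/5))*conj(exp(-2*I*pi/5)) + 1*(3 + 2*exp(-2*I*pi/5) + 2*exp(-4*I*pi/5))*conj(exp(-4*I*pi/5)) + 1*(3 + 2*exp(4*I*pi/5) + 2*exp(2*I*pi/5))*conj(exp(4*I*pi/5)) + 1*(3 + 2*exp(-4*I*pi/5) + 2*exp(2*I*pi/5))*conj(exp(2*I*pi/5))]
      = (1/5)[(7) + (2 + 2*exp(-4*I*pi/5) + 3*exp(2*I*pi/5)) + (2 + 3*exp(4*I*pi/5) + 2*exp(2*I*pi/5)) + (2 + 2*exp(-2*I*pi/5) + 3*exp(-4*I*pi/5)) + (2 + 3*exp(-2*I*pi/5) + 2*exp(4*I*pi/5))] = 10/5 = 2
(Exp terms are combined using exp(i*s)*conj(exp(i*t)) = exp(i*(s-t)), and sums of them are collapsed using the identity that for every m > 1 the m distinct m-th roots of unity sum to 0, e.g. 1 + exp(2*I*pi/3) + exp(-2*I*pi/3) = 0.)
Dimension check: dim(rho) = sum (mult * dim) = 3*1 + 0*1 + 2*1 + 0*1 + 2*1 = 7 = chi_rho(e) = 7.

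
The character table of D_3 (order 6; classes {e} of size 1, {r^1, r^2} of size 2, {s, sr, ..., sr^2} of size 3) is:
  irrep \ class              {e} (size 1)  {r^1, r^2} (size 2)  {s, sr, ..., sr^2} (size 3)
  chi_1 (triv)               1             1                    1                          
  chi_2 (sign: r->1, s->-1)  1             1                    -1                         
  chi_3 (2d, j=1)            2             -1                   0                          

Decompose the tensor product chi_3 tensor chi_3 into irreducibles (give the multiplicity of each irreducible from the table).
chi_3 tensor chi_3 = chi_1 + chi_2 + chi_3 (all other irreducibles have multiplicity 0).

Details: The character of a tensor product is the pointwise product (chi_3 * chi_3)(C) = chi_3(C) * chi_3(C):
  {e}: (2)*(2), {r^1, r^2}: (-1)*(-1), {s, sr, ..., sr^2}: (0)*(0)
so (chi_3 * chi_3) takes values
  {e} -> 4, {r^1, r^2} -> 1, {s, sr, ..., sr^2} -> 0.
Now take the inner product of this character with each irreducible chi from the table, <chi_3*chi_3, chi> = (1/6) sum_C |C| (chi_3*chi_3)(C) conj(chi(C)):
  <chi_3*chi_3, chi_1> = (1/6)[1*(4)*conj(1) + 2*(1)*conj(1) + 3*(0)*conj(1)]
      = (1/6)[(4) + (2) + (0)] = 6/6 = 1
  <chi_3*chi_3, chi_2> = (1/6)[1*(4)*conj(1) + 2*(1)*conj(1) + 3*(0)*conj(-1)]
      = (1/6)[(4) + (2) + (0)] = 6/6 = 1
  <chi_3*chi_3, chi_3> = (1/6)[1*(4)*conj(2) + 2*(1)*conj(-1) + 3*(0)*conj(0)]
      = (1/6)[(8) + (-2) + (0)] = 6/6 = 1
Hence the multiplicities are chi_1: 1, chi_2: 1, chi_3: 1. Dimension check: dim(chi_3)*dim(chi_3) = 2*2 = 4 and sum (mult * dim) = 1*1 + 1*1 + 1*2 = 4.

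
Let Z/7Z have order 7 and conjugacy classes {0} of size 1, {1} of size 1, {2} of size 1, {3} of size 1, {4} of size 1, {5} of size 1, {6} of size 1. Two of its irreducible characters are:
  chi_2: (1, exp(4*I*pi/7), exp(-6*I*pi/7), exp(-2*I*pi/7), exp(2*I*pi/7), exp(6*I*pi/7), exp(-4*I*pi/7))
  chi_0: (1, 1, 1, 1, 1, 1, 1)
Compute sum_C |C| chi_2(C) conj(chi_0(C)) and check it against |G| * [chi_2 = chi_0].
Sum = 0; so <chi_2, chi_0> = 0 (distinct irreducibles are orthogonal).

Working: Compute term by term over conjugacy classes (|C| * chi_2(C) * conj(chi_0(C))):
  1*(1)*conj(1) + 1*(exp(4*I*pi/7))*conj(1) + 1*(exp(-6*I*pi/7))*conj(1) + 1*(exp(-2*I*pi/7))*conj(1) + 1*(exp(2*I*pi/7))*conj(1) + 1*(exp(6*I*pi/7))*conj(1) + 1*(exp(-4*I*pi/7))*conj(1)
  = (1) + (exp(4*I*pi/7)) + (exp(-6*I*pi/7)) + (exp(-2*I*pi/7)) + (exp(2*I*pi/7)) + (exp(6*I*pi/7)) + (exp(-4*I*pi/7))
  = 0.
(Exp terms are combined using exp(i*s)*conj(exp(i*t)) = exp(i*(s-t)), and sums of them are collapsed using the identity that for every m > 1 the m distinct m-th roots of unity sum to 0, e.g. 1 + exp(2*I*pi/3) + exp(-2*I*pi/3) = 0.)
Dividing by |G| = 7 gives 0/7 = 0, matching the row-orthogonality relation <chi_2, chi_0> = [chi_2 = chi_0].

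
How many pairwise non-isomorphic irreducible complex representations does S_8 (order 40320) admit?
22

Justification: The number of irreducible complex representations of a finite group equals its number of conjugacy classes. Conjugacy classes in S_8 correspond to cycle types, i.e. partitions of 8; there are p(8) = 22 of them, so S_8 (order 40320) has exactly 22 irreducible complex representations.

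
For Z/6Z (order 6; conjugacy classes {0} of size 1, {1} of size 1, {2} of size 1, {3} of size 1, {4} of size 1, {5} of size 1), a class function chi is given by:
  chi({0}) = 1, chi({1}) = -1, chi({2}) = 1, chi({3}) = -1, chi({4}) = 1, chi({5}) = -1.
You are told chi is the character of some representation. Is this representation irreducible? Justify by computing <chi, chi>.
Irreducible: <chi, chi> = 1.

Reasoning: <chi, chi> = (1/|G|) sum_C |C| * |chi(C)|^2 = (1/6)[1*|1|^2 + 1*|-1|^2 + 1*|1|^2 + 1*|-1|^2 + 1*|1|^2 + 1*|-1|^2]
  = (1/6)[(1) + (1) + (1) + (1) + (1) + (1)] = 6/6 = 1.
(Exp terms are combined using exp(i*s)*conj(exp(i*t)) = exp(i*(s-t)), and sums of them are collapsed using the identity that for every m > 1 the m distinct m-th roots of unity sum to 0, e.g. 1 + exp(2*I*pi/3) + exp(-2*I*pi/3) = 0.)
A character is irreducible iff <chi, chi> = 1, so this representation is irreducible.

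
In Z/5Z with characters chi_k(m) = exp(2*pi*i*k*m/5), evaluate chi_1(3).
chi_1(3) = zeta_5^3 = exp(-4*I*pi/5)

Solution. chi_1(3) = zeta_5^(1*3) = zeta_5^3. Since zeta_5^5 = 1, this equals zeta_5^3 = exp(2*pi*i*3/5) = exp(-4*I*pi/5).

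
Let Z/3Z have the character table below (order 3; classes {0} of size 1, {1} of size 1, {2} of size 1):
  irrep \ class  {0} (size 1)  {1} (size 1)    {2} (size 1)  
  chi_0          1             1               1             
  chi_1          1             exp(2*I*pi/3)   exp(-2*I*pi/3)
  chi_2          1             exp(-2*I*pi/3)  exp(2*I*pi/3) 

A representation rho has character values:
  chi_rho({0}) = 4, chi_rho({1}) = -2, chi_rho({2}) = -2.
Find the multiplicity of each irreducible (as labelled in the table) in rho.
Multiplicities: chi_0: 0, chi_1: 2, chi_2: 2.

Explanation: Use <chi_rho, chi> = (1/|G|) sum_C |C| * chi_rho(C) * conj(chi(C)) with |G| = 3 for each irreducible chi in the table:
  <chi_rho, chi_0> = (1/3)[1*(4)*conj(1) + 1*(-2)*conj(1) + 1*(-2)*conj(1)]
      = (1/3)[(4) + (-2) + (-2)] = 0/3 = 0
  <chi_rho, chi_1> = (1/3)[1*(4)*conj(1) + 1*(-2)*conj(exp(2*I*pi/3)) + 1*(-2)*conj(exp(-2*I*pi/3))]
      = (1/3)[(4) + (2 + 2*exp(2*I*pi/3)) + (2 + 2*exp(-2*I*pi/3))] = 6/3 = 2
  <chi_rho, chi_2> = (1/3)[1*(4)*conj(1) + 1*(-2)*conj(exp(-2*I*pi/3)) + 1*(-2)*conj(exp(2*I*pi/3))]
      = (1/3)[(4) + (2 + 2*exp(-2*I*pi/3)) + (2 + 2*exp(2*I*pi/3))] = 6/3 = 2
(Exp terms are combined using exp(i*s)*conj(exp(i*t)) = exp(i*(s-t)), and sums of them are collapsed using the identity that for every m > 1 the m distinct m-th roots of unity sum to 0, e.g. 1 + exp(2*I*pi/3) + exp(-2*I*pi/3) = 0.)
Dimension check: dim(rho) = sum (mult * dim) = 0*1 + 2*1 + 2*1 = 4 = chi_rho(e) = 4.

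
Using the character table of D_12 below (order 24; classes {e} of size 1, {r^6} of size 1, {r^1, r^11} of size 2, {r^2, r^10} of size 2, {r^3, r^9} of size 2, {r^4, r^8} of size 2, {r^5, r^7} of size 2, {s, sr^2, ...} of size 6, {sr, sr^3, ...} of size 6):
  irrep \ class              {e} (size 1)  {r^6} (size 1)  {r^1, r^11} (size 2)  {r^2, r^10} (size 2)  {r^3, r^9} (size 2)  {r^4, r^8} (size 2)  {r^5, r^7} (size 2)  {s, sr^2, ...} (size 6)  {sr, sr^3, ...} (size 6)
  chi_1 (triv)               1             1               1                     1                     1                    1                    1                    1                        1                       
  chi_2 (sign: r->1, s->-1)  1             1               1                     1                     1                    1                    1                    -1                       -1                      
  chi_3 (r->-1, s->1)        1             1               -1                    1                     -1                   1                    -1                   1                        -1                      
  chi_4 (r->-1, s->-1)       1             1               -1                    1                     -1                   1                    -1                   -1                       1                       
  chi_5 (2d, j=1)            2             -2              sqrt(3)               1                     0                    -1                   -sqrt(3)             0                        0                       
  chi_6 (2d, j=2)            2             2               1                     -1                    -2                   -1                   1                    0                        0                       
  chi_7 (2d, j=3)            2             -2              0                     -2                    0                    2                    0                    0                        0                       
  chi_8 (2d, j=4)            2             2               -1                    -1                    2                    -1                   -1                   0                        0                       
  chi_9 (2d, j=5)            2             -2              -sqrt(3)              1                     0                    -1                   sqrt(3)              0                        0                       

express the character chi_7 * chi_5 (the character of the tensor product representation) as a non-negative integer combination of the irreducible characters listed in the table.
chi_7 tensor chi_5 = chi_6 + chi_8 (all other irreducibles have multiplicity 0).

Details: The character of a tensor product is the pointwise product (chi_7 * chi_5)(C) = chi_7(C) * chi_5(C):
  {e}: (2)*(2), {r^6}: (-2)*(-2), {r^1, r^11}: (0)*(sqrt(3)), {r^2, r^10}: (-2)*(1), {r^3, r^9}: (0)*(0), {r^4, r^8}: (2)*(-1), {r^5, r^7}: (0)*(-sqrt(3)), {s, sr^2, ...}: (0)*(0), {sr, sr^3, ...}: (0)*(0)
so (chi_7 * chi_5) takes values
  {e} -> 4, {r^6} -> 4, {r^1, r^11} -> 0, {r^2, r^10} -> -2, {r^3, r^9} -> 0, {r^4, r^8} -> -2, {r^5, r^7} -> 0, {s, sr^2, ...} -> 0, {sr, sr^3, ...} -> 0.
Now take the inner product of this character with each irreducible chi from the table, <chi_7*chi_5, chi> = (1/24) sum_C |C| (chi_7*chi_5)(C) conj(chi(C)):
  <chi_7*chi_5, chi_1> = (1/24)[1*(4)*conj(1) + 1*(4)*conj(1) + 2*(0)*conj(1) + 2*(-2)*conj(1) + 2*(0)*conj(1) + 2*(-2)*conj(1) + 2*(0)*conj(1) + 6*(0)*conj(1) + 6*(0)*conj(1)]
      = (1/24)[(4) + (4) + (0) + (-4) + (0) + (-4) + (0) + (0) + (0)] = 0/24 = 0
  <chi_7*chi_5, chi_2> = (1/24)[1*(4)*conj(1) + 1*(4)*conj(1) + 2*(0)*conj(1) + 2*(-2)*conj(1) + 2*(0)*conj(1) + 2*(-2)*conj(1) + 2*(0)*conj(1) + 6*(0)*conj(-1) + 6*(0)*conj(-1)]
      = (1/24)[(4) + (4) + (0) + (-4) + (0) + (-4) + (0) + (0) + (0)] = 0/24 = 0
  <chi_7*chi_5, chi_3> = (1/24)[1*(4)*conj(1) + 1*(4)*conj(1) + 2*(0)*conj(-1) + 2*(-2)*conj(1) + 2*(0)*conj(-1) + 2*(-2)*conj(1) + 2*(0)*conj(-1) + 6*(0)*conj(1) + 6*(0)*conj(-1)]
      = (1/24)[(4) + (4) + (0) + (-4) + (0) + (-4) + (0) + (0) + (0)] = 0/24 = 0
  <chi_7*chi_5, chi_4> = (1/24)[1*(4)*conj(1) + 1*(4)*conj(1) + 2*(0)*conj(-1) + 2*(-2)*conj(1) + 2*(0)*conj(-1) + 2*(-2)*conj(1) + 2*(0)*conj(-1) + 6*(0)*conj(-1) + 6*(0)*conj(1)]
      = (1/24)[(4) + (4) + (0) + (-4) + (0) + (-4) + (0) + (0) + (0)] = 0/24 = 0
  <chi_7*chi_5, chi_5> = (1/24)[1*(4)*conj(2) + 1*(4)*conj(-2) + 2*(0)*conj(sqrt(3)) + 2*(-2)*conj(1) + 2*(0)*conj(0) + 2*(-2)*conj(-1) + 2*(0)*conj(-sqrt(3)) + 6*(0)*conj(0) + 6*(0)*conj(0)]
      = (1/24)[(8) + (-8) + (0) + (-4) + (0) + (4) + (0) + (0) + (0)] = 0/24 = 0
  <chi_7*chi_5, chi_6> = (1/24)[1*(4)*conj(2) + 1*(4)*conj(2) + 2*(0)*conj(1) + 2*(-2)*conj(-1) + 2*(0)*conj(-2) + 2*(-2)*conj(-1) + 2*(0)*conj(1) + 6*(0)*conj(0) + 6*(0)*conj(0)]
      = (1/24)[(8) + (8) + (0) + (4) + (0) + (4) + (0) + (0) + (0)] = 24/24 = 1
  <chi_7*chi_5, chi_7> = (1/24)[1*(4)*conj(2) + 1*(4)*conj(-2) + 2*(0)*conj(0) + 2*(-2)*conj(-2) + 2*(0)*conj(0) + 2*(-2)*conj(2) + 2*(0)*conj(0) + 6*(0)*conj(0) + 6*(0)*conj(0)]
      = (1/24)[(8) + (-8) + (0) + (8) + (0) + (-8) + (0) + (0) + (0)] = 0/24 = 0
  <chi_7*chi_5, chi_8> = (1/24)[1*(4)*conj(2) + 1*(4)*conj(2) + 2*(0)*conj(-1) + 2*(-2)*conj(-1) + 2*(0)*conj(2) + 2*(-2)*conj(-1) + 2*(0)*conj(-1) + 6*(0)*conj(0) + 6*(0)*conj(0)]
      = (1/24)[(8) + (8) + (0) + (4) + (0) + (4) + (0) + (0) + (0)] = 24/24 = 1
  <chi_7*chi_5, chi_9> = (1/24)[1*(4)*conj(2) + 1*(4)*conj(-2) + 2*(0)*conj(-sqrt(3)) + 2*(-2)*conj(1) + 2*(0)*conj(0) + 2*(-2)*conj(-1) + 2*(0)*conj(sqrt(3)) + 6*(0)*conj(0) + 6*(0)*conj(0)]
      = (1/24)[(8) + (-8) + (0) + (-4) + (0) + (4) + (0) + (0) + (0)] = 0/24 = 0
Hence the multiplicities are chi_6: 1, chi_8: 1. Dimension check: dim(chi_7)*dim(chi_5) = 2*2 = 4 and sum (mult * dim) = 1*2 + 1*2 = 4.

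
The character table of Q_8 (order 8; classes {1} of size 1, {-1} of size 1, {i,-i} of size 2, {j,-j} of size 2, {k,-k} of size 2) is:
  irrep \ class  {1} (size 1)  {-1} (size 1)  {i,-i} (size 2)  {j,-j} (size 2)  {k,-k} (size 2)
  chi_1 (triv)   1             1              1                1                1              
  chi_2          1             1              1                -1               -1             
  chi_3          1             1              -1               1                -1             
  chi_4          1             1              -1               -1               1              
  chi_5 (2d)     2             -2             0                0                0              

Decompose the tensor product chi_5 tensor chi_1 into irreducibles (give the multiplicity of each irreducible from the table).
chi_5 tensor chi_1 = chi_5 (all other irreducibles have multiplicity 0).

Explanation: The character of a tensor product is the pointwise product (chi_5 * chi_1)(C) = chi_5(C) * chi_1(C):
  {1}: (2)*(1), {-1}: (-2)*(1), {i,-i}: (0)*(1), {j,-j}: (0)*(1), {k,-k}: (0)*(1)
so (chi_5 * chi_1) takes values
  {1} -> 2, {-1} -> -2, {i,-i} -> 0, {j,-j} -> 0, {k,-k} -> 0.
Now take the inner product of this character with each irreducible chi from the table, <chi_5*chi_1, chi> = (1/8) sum_C |C| (chi_5*chi_1)(C) conj(chi(C)):
  <chi_5*chi_1, chi_1> = (1/8)[1*(2)*conj(1) + 1*(-2)*conj(1) + 2*(0)*conj(1) + 2*(0)*conj(1) + 2*(0)*conj(1)]
      = (1/8)[(2) + (-2) + (0) + (0) + (0)] = 0/8 = 0
  <chi_5*chi_1, chi_2> = (1/8)[1*(2)*conj(1) + 1*(-2)*conj(1) + 2*(0)*conj(1) + 2*(0)*conj(-1) + 2*(0)*conj(-1)]
      = (1/8)[(2) + (-2) + (0) + (0) + (0)] = 0/8 = 0
  <chi_5*chi_1, chi_3> = (1/8)[1*(2)*conj(1) + 1*(-2)*conj(1) + 2*(0)*conj(-1) + 2*(0)*conj(1) + 2*(0)*conj(-1)]
      = (1/8)[(2) + (-2) + (0) + (0) + (0)] = 0/8 = 0
  <chi_5*chi_1, chi_4> = (1/8)[1*(2)*conj(1) + 1*(-2)*conj(1) + 2*(0)*conj(-1) + 2*(0)*conj(-1) + 2*(0)*conj(1)]
      = (1/8)[(2) + (-2) + (0) + (0) + (0)] = 0/8 = 0
  <chi_5*chi_1, chi_5> = (1/8)[1*(2)*conj(2) + 1*(-2)*conj(-2) + 2*(0)*conj(0) + 2*(0)*conj(0) + 2*(0)*conj(0)]
      = (1/8)[(4) + (4) + (0) + (0) + (0)] = 8/8 = 1
Hence the multiplicities are chi_5: 1. Dimension check: dim(chi_5)*dim(chi_1) = 2*1 = 2 and sum (mult * dim) = 1*2 = 2.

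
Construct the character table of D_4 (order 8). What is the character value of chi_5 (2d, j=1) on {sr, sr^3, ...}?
Conjugacy classes: {e} of size 1, {r^2} of size 1, {r^1, r^3} of size 2, {s, sr^2, ...} of size 2, {sr, sr^3, ...} of size 2.
Character table:
  irrep \ class              {e} (size 1)  {r^2} (size 1)  {r^1, r^3} (size 2)  {s, sr^2, ...} (size 2)  {sr, sr^3, ...} (size 2)
  chi_1 (triv)               1             1               1                    1                        1                       
  chi_2 (sign: r->1, s->-1)  1             1               1                    -1                       -1                      
  chi_3 (r->-1, s->1)        1             1               -1                   1                        -1                      
  chi_4 (r->-1, s->-1)       1             1               -1                   -1                       1                       
  chi_5 (2d, j=1)            2             -2              0                    0                        0                       

Spot check: chi_5 (2d, j=1) on {sr, sr^3, ...} = 0.

D_4 has order 2*4 = 8 with 5 conjugacy classes, hence 5 irreducibles. Sum of squared dims 1 + 1 + 1 + 1 + 4 = 8 = |G|. Linear characters come from the abelianisation; the 2-dimensional irreps have character r^k -> 2*cos(2*pi*j*k/4), reflections -> 0.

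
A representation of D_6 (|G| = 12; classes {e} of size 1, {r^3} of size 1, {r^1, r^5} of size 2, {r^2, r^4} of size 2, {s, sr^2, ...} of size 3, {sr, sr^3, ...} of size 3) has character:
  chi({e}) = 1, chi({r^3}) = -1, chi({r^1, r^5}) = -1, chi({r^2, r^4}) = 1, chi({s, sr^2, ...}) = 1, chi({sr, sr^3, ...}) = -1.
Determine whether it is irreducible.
Irreducible: <chi, chi> = 1.

Proof sketch: <chi, chi> = (1/|G|) sum_C |C| * |chi(C)|^2 = (1/12)[1*|1|^2 + 1*|-1|^2 + 2*|-1|^2 + 2*|1|^2 + 3*|1|^2 + 3*|-1|^2]
  = (1/12)[(1) + (1) + (2) + (2) + (3) + (3)] = 12/12 = 1.
A character is irreducible iff <chi, chi> = 1, so this representation is irreducible.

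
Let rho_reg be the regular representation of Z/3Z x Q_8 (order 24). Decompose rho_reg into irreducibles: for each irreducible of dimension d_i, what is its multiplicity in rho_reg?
Each irreducible V_i of dimension d_i appears with multiplicity d_i, i.e. rho_reg = (direct sum over all irreducibles V_i) d_i V_i. The irreducible dimensions for Z/3Z x Q_8 are 1, 1, 1, 1, 1, 1, 1, 1, 1, 1, 1, 1, 2, 2, 2: 12 irreducibles of dimension 1, each with multiplicity 1; 3 irreducibles of dimension 2, each with multiplicity 2. Total dimension 12*1*1 + 3*2*2 = 24 = |G|.

Solution. General theorem: in the regular representation of a finite group G, each irreducible appears with multiplicity equal to its dimension. Check: dim(rho_reg) = sum d_i^2 = 1 + 1 + 1 + 1 + 1 + 1 + 1 + 1 + 1 + 1 + 1 + 1 + 4 + 4 + 4 = 24 = |G|.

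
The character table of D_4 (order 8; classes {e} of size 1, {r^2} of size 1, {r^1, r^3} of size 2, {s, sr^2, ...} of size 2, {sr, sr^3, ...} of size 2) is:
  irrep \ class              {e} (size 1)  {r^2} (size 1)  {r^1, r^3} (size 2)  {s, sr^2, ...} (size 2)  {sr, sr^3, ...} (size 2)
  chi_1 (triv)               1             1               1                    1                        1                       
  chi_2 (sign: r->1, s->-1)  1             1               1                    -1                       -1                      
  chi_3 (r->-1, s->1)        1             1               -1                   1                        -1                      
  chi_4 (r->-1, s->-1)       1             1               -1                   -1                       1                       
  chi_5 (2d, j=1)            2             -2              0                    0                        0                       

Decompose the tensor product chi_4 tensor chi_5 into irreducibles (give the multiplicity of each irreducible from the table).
chi_4 tensor chi_5 = chi_5 (all other irreducibles have multiplicity 0).

Working: The character of a tensor product is the pointwise product (chi_4 * chi_5)(C) = chi_4(C) * chi_5(C):
  {e}: (1)*(2), {r^2}: (1)*(-2), {r^1, r^3}: (-1)*(0), {s, sr^2, ...}: (-1)*(0), {sr, sr^3, ...}: (1)*(0)
so (chi_4 * chi_5) takes values
  {e} -> 2, {r^2} -> -2, {r^1, r^3} -> 0, {s, sr^2, ...} -> 0, {sr, sr^3, ...} -> 0.
Now take the inner product of this character with each irreducible chi from the table, <chi_4*chi_5, chi> = (1/8) sum_C |C| (chi_4*chi_5)(C) conj(chi(C)):
  <chi_4*chi_5, chi_1> = (1/8)[1*(2)*conj(1) + 1*(-2)*conj(1) + 2*(0)*conj(1) + 2*(0)*conj(1) + 2*(0)*conj(1)]
      = (1/8)[(2) + (-2) + (0) + (0) + (0)] = 0/8 = 0
  <chi_4*chi_5, chi_2> = (1/8)[1*(2)*conj(1) + 1*(-2)*conj(1) + 2*(0)*conj(1) + 2*(0)*conj(-1) + 2*(0)*conj(-1)]
      = (1/8)[(2) + (-2) + (0) + (0) + (0)] = 0/8 = 0
  <chi_4*chi_5, chi_3> = (1/8)[1*(2)*conj(1) + 1*(-2)*conj(1) + 2*(0)*conj(-1) + 2*(0)*conj(1) + 2*(0)*conj(-1)]
      = (1/8)[(2) + (-2) + (0) + (0) + (0)] = 0/8 = 0
  <chi_4*chi_5, chi_4> = (1/8)[1*(2)*conj(1) + 1*(-2)*conj(1) + 2*(0)*conj(-1) + 2*(0)*conj(-1) + 2*(0)*conj(1)]
      = (1/8)[(2) + (-2) + (0) + (0) + (0)] = 0/8 = 0
  <chi_4*chi_5, chi_5> = (1/8)[1*(2)*conj(2) + 1*(-2)*conj(-2) + 2*(0)*conj(0) + 2*(0)*conj(0) + 2*(0)*conj(0)]
      = (1/8)[(4) + (4) + (0) + (0) + (0)] = 8/8 = 1
Hence the multiplicities are chi_5: 1. Dimension check: dim(chi_4)*dim(chi_5) = 1*2 = 2 and sum (mult * dim) = 1*2 = 2.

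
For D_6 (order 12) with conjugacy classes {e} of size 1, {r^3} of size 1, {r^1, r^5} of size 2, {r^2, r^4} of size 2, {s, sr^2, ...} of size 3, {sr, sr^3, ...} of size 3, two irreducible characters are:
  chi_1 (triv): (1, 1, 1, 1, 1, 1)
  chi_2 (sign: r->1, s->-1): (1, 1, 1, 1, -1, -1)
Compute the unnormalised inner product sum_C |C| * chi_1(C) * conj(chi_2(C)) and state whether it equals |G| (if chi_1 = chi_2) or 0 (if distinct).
Sum = 0; so <chi_1, chi_2> = 0 (distinct irreducibles are orthogonal).

Details: Compute term by term over conjugacy classes (|C| * chi_1(C) * conj(chi_2(C))):
  1*(1)*conj(1) + 1*(1)*conj(1) + 2*(1)*conj(1) + 2*(1)*conj(1) + 3*(1)*conj(-1) + 3*(1)*conj(-1)
  = (1) + (1) + (2) + (2) + (-3) + (-3)
  = 0.
Dividing by |G| = 12 gives 0/12 = 0, matching the row-orthogonality relation <chi_1, chi_2> = [chi_1 = chi_2].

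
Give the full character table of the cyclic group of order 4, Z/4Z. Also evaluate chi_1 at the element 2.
Character table of Z/4Z (irreps indexed chi_0,...,chi_3 with chi_k(m) = zeta_4^(k*m), zeta_4 = exp(2*pi*i/4)):
  irrep \ class  {0} (size 1)  {1} (size 1)  {2} (size 1)  {3} (size 1)
  chi_0          1             1             1             1           
  chi_1          1             I             -1            -I          
  chi_2          1             -1            1             -1          
  chi_3          1             -I            -1            I           

Spot check: chi_1(2) = zeta_4^(1*2) = zeta_4^2 = -1.

Details: Z/4Z is abelian, so all 4 irreducible complex representations are 1-dimensional. They are given by chi_k(m) = zeta_4^(k*m) for k = 0,...,3. Row orthogonality: sum_m chi_k(m) conj(chi_l(m)) = 4 * [k = l].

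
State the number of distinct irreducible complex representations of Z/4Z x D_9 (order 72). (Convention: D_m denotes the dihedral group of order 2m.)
24

Derivation: The number of irreducible complex representations of a finite group equals its number of conjugacy classes. For a direct product, #classes(G x H) = #classes(G) * #classes(H). Z/4Z has 4 classes (abelian), D_9 has 6 classes, so 4 * 6 = 24, so Z/4Z x D_9 (order 72) has exactly 24 irreducible complex representations.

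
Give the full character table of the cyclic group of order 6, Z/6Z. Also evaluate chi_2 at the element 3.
Character table of Z/6Z (irreps indexed chi_0,...,chi_5 with chi_k(m) = zeta_6^(k*m), zeta_6 = exp(2*pi*i/6)):
  irrep \ class  {0} (size 1)  {1} (size 1)    {2} (size 1)    {3} (size 1)  {4} (size 1)    {5} (size 1)  
  chi_0          1             1               1               1             1               1             
  chi_1          1             exp(I*pi/3)     exp(2*I*pi/3)   -1            exp(-2*I*pi/3)  exp(-I*pi/3)  
  chi_2          1             exp(2*I*pi/3)   exp(-2*I*pi/3)  1             exp(2*I*pi/3)   exp(-2*I*pi/3)
  chi_3          1             -1              1               -1            1               -1            
  chi_4          1             exp(-2*I*pi/3)  exp(2*I*pi/3)   1             exp(-2*I*pi/3)  exp(2*I*pi/3) 
  chi_5          1             exp(-I*pi/3)    exp(-2*I*pi/3)  -1            exp(2*I*pi/3)   exp(I*pi/3)   

Spot check: chi_2(3) = zeta_6^(2*3) = zeta_6^6 = 1.

Justification: Z/6Z is abelian, so all 6 irreducible complex representations are 1-dimensional. They are given by chi_k(m) = zeta_6^(k*m) for k = 0,...,5. Row orthogonality: sum_m chi_k(m) conj(chi_l(m)) = 6 * [k = l].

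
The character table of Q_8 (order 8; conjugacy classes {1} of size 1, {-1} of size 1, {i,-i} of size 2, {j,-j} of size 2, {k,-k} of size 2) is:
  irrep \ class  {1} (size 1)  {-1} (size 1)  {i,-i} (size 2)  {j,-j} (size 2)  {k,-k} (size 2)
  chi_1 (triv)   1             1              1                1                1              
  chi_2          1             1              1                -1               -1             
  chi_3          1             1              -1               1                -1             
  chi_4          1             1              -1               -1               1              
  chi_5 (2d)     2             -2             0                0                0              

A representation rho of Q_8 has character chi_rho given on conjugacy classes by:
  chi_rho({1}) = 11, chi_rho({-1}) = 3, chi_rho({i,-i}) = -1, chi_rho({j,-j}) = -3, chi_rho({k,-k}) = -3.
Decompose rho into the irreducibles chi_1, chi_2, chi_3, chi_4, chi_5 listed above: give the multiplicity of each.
Multiplicities: chi_1: 0, chi_2: 3, chi_3: 2, chi_4: 2, chi_5: 2.

Justification: Use <chi_rho, chi> = (1/|G|) sum_C |C| * chi_rho(C) * conj(chi(C)) with |G| = 8 for each irreducible chi in the table:
  <chi_rho, chi_1> = (1/8)[1*(11)*conj(1) + 1*(3)*conj(1) + 2*(-1)*conj(1) + 2*(-3)*conj(1) + 2*(-3)*conj(1)]
      = (1/8)[(11) + (3) + (-2) + (-6) + (-6)] = 0/8 = 0
  <chi_rho, chi_2> = (1/8)[1*(11)*conj(1) + 1*(3)*conj(1) + 2*(-1)*conj(1) + 2*(-3)*conj(-1) + 2*(-3)*conj(-1)]
      = (1/8)[(11) + (3) + (-2) + (6) + (6)] = 24/8 = 3
  <chi_rho, chi_3> = (1/8)[1*(11)*conj(1) + 1*(3)*conj(1) + 2*(-1)*conj(-1) + 2*(-3)*conj(1) + 2*(-3)*conj(-1)]
      = (1/8)[(11) + (3) + (2) + (-6) + (6)] = 16/8 = 2
  <chi_rho, chi_4> = (1/8)[1*(11)*conj(1) + 1*(3)*conj(1) + 2*(-1)*conj(-1) + 2*(-3)*conj(-1) + 2*(-3)*conj(1)]
      = (1/8)[(11) + (3) + (2) + (6) + (-6)] = 16/8 = 2
  <chi_rho, chi_5> = (1/8)[1*(11)*conj(2) + 1*(3)*conj(-2) + 2*(-1)*conj(0) + 2*(-3)*conj(0) + 2*(-3)*conj(0)]
      = (1/8)[(22) + (-6) + (0) + (0) + (0)] = 16/8 = 2
Dimension check: dim(rho) = sum (mult * dim) = 0*1 + 3*1 + 2*1 + 2*1 + 2*2 = 11 = chi_rho(e) = 11.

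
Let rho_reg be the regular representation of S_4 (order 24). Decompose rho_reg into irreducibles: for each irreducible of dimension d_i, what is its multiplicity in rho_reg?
Each irreducible V_i of dimension d_i appears with multiplicity d_i, i.e. rho_reg = (direct sum over all irreducibles V_i) d_i V_i. The irreducible dimensions for S_4 are 1, 1, 2, 3, 3: 2 irreducibles of dimension 1, each with multiplicity 1; 1 irreducible of dimension 2, with multiplicity 2; 2 irreducibles of dimension 3, each with multiplicity 3. Total dimension 2*1*1 + 1*2*2 + 2*3*3 = 24 = |G|.

Argument: General theorem: in the regular representation of a finite group G, each irreducible appears with multiplicity equal to its dimension. Check: dim(rho_reg) = sum d_i^2 = 1 + 1 + 4 + 9 + 9 = 24 = |G|.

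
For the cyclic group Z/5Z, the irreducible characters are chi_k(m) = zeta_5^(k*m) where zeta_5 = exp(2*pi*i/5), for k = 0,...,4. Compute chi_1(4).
chi_1(4) = zeta_5^4 = exp(-2*I*pi/5)

Why: chi_1(4) = zeta_5^(1*4) = zeta_5^4. Since zeta_5^5 = 1, this equals zeta_5^4 = exp(2*pi*i*4/5) = exp(-2*I*pi/5).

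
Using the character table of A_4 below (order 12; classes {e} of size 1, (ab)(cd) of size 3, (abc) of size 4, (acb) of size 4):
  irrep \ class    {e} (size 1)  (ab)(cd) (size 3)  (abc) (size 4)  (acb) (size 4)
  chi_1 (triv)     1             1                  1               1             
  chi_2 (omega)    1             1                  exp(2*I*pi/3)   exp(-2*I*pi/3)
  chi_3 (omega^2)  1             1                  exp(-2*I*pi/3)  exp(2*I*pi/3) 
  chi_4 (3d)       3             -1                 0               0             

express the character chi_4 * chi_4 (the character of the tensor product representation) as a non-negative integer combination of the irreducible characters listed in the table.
chi_4 tensor chi_4 = chi_1 + chi_2 + chi_3 + 2*chi_4 (all other irreducibles have multiplicity 0).

Working: The character of a tensor product is the pointwise product (chi_4 * chi_4)(C) = chi_4(C) * chi_4(C):
  {e}: (3)*(3), (ab)(cd): (-1)*(-1), (abc): (0)*(0), (acb): (0)*(0)
so (chi_4 * chi_4) takes values
  {e} -> 9, (ab)(cd) -> 1, (abc) -> 0, (acb) -> 0.
Now take the inner product of this character with each irreducible chi from the table, <chi_4*chi_4, chi> = (1/12) sum_C |C| (chi_4*chi_4)(C) conj(chi(C)):
  <chi_4*chi_4, chi_1> = (1/12)[1*(9)*conj(1) + 3*(1)*conj(1) + 4*(0)*conj(1) + 4*(0)*conj(1)]
      = (1/12)[(9) + (3) + (0) + (0)] = 12/12 = 1
  <chi_4*chi_4, chi_2> = (1/12)[1*(9)*conj(1) + 3*(1)*conj(1) + 4*(0)*conj(exp(2*I*pi/3)) + 4*(0)*conj(exp(-2*I*pi/3))]
      = (1/12)[(9) + (3) + (0) + (0)] = 12/12 = 1
  <chi_4*chi_4, chi_3> = (1/12)[1*(9)*conj(1) + 3*(1)*conj(1) + 4*(0)*conj(exp(-2*I*pi/3)) + 4*(0)*conj(exp(2*I*pi/3))]
      = (1/12)[(9) + (3) + (0) + (0)] = 12/12 = 1
  <chi_4*chi_4, chi_4> = (1/12)[1*(9)*conj(3) + 3*(1)*conj(-1) + 4*(0)*conj(0) + 4*(0)*conj(0)]
      = (1/12)[(27) + (-3) + (0) + (0)] = 24/12 = 2
(Exp terms are combined using exp(i*s)*conj(exp(i*t)) = exp(i*(s-t)), and sums of them are collapsed using the identity that for every m > 1 the m distinct m-th roots of unity sum to 0, e.g. 1 + exp(2*I*pi/3) + exp(-2*I*pi/3) = 0.)
Hence the multiplicities are chi_1: 1, chi_2: 1, chi_3: 1, chi_4: 2. Dimension check: dim(chi_4)*dim(chi_4) = 3*3 = 9 and sum (mult * dim) = 1*1 + 1*1 + 1*1 + 2*3 = 9.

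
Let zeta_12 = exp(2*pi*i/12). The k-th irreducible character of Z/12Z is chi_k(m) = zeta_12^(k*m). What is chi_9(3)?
chi_9(3) = zeta_12^27 = I

Details: chi_9(3) = zeta_12^(9*3) = zeta_12^27. Since zeta_12^12 = 1, this equals zeta_12^3 = exp(2*pi*i*3/12) = I.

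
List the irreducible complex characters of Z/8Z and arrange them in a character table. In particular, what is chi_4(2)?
Character table of Z/8Z (irreps indexed chi_0,...,chi_7 with chi_k(m) = zeta_8^(k*m), zeta_8 = exp(2*pi*i/8)):
  irrep \ class  {0} (size 1)  {1} (size 1)    {2} (size 1)  {3} (size 1)    {4} (size 1)  {5} (size 1)    {6} (size 1)  {7} (size 1)  
  chi_0          1             1               1             1               1             1               1             1             
  chi_1          1             exp(I*pi/4)     I             exp(3*I*pi/4)   -1            exp(-3*I*pi/4)  -I            exp(-I*pi/4)  
  chi_2          1             I               -1            -I              1             I               -1            -I            
  chi_3          1             exp(3*I*pi/4)   -I            exp(I*pi/4)     -1            exp(-I*pi/4)    I             exp(-3*I*pi/4)
  chi_4          1             -1              1             -1              1             -1              1             -1            
  chi_5          1             exp(-3*I*pi/4)  I             exp(-I*pi/4)    -1            exp(I*pi/4)     -I            exp(3*I*pi/4) 
  chi_6          1             -I              -1            I               1             -I              -1            I             
  chi_7          1             exp(-I*pi/4)    -I            exp(-3*I*pi/4)  -1            exp(3*I*pi/4)   I             exp(I*pi/4)   

Spot check: chi_4(2) = zeta_8^(4*2) = zeta_8^8 = 1.

Explanation: Z/8Z is abelian, so all 8 irreducible complex representations are 1-dimensional. They are given by chi_k(m) = zeta_8^(k*m) for k = 0,...,7. Row orthogonality: sum_m chi_k(m) conj(chi_l(m)) = 8 * [k = l].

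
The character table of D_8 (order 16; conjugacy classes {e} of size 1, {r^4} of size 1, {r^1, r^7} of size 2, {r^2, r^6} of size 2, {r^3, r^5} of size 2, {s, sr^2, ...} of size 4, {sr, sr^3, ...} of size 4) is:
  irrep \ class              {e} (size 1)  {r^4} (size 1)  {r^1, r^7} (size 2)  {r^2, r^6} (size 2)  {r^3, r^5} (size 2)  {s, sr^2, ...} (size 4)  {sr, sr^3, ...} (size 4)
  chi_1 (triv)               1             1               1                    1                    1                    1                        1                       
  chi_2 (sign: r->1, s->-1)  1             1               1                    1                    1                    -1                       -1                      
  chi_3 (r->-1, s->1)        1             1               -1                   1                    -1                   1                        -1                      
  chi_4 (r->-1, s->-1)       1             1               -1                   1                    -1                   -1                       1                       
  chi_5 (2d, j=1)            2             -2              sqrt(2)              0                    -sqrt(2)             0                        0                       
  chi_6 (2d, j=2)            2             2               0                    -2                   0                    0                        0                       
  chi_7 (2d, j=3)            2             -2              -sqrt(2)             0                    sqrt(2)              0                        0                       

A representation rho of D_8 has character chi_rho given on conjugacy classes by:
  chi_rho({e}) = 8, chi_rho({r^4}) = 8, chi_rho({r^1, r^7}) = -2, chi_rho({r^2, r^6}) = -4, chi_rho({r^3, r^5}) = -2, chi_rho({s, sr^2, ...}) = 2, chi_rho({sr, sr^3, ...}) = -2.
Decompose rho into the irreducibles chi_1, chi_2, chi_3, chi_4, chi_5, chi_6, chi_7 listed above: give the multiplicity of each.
Multiplicities: chi_1: 0, chi_2: 0, chi_3: 2, chi_4: 0, chi_5: 0, chi_6: 3, chi_7: 0.

Details: Use <chi_rho, chi> = (1/|G|) sum_C |C| * chi_rho(C) * conj(chi(C)) with |G| = 16 for each irreducible chi in the table:
  <chi_rho, chi_1> = (1/16)[1*(8)*conj(1) + 1*(8)*conj(1) + 2*(-2)*conj(1) + 2*(-4)*conj(1) + 2*(-2)*conj(1) + 4*(2)*conj(1) + 4*(-2)*conj(1)]
      = (1/16)[(8) + (8) + (-4) + (-8) + (-4) + (8) + (-8)] = 0/16 = 0
  <chi_rho, chi_2> = (1/16)[1*(8)*conj(1) + 1*(8)*conj(1) + 2*(-2)*conj(1) + 2*(-4)*conj(1) + 2*(-2)*conj(1) + 4*(2)*conj(-1) + 4*(-2)*conj(-1)]
      = (1/16)[(8) + (8) + (-4) + (-8) + (-4) + (-8) + (8)] = 0/16 = 0
  <chi_rho, chi_3> = (1/16)[1*(8)*conj(1) + 1*(8)*conj(1) + 2*(-2)*conj(-1) + 2*(-4)*conj(1) + 2*(-2)*conj(-1) + 4*(2)*conj(1) + 4*(-2)*conj(-1)]
      = (1/16)[(8) + (8) + (4) + (-8) + (4) + (8) + (8)] = 32/16 = 2
  <chi_rho, chi_4> = (1/16)[1*(8)*conj(1) + 1*(8)*conj(1) + 2*(-2)*conj(-1) + 2*(-4)*conj(1) + 2*(-2)*conj(-1) + 4*(2)*conj(-1) + 4*(-2)*conj(1)]
      = (1/16)[(8) + (8) + (4) + (-8) + (4) + (-8) + (-8)] = 0/16 = 0
  <chi_rho, chi_5> = (1/16)[1*(8)*conj(2) + 1*(8)*conj(-2) + 2*(-2)*conj(sqrt(2)) + 2*(-4)*conj(0) + 2*(-2)*conj(-sqrt(2)) + 4*(2)*conj(0) + 4*(-2)*conj(0)]
      = (1/16)[(16) + (-16) + (-4*sqrt(2)) + (0) + (4*sqrt(2)) + (0) + (0)] = 0/16 = 0
  <chi_rho, chi_6> = (1/16)[1*(8)*conj(2) + 1*(8)*conj(2) + 2*(-2)*conj(0) + 2*(-4)*conj(-2) + 2*(-2)*conj(0) + 4*(2)*conj(0) + 4*(-2)*conj(0)]
      = (1/16)[(16) + (16) + (0) + (16) + (0) + (0) + (0)] = 48/16 = 3
  <chi_rho, chi_7> = (1/16)[1*(8)*conj(2) + 1*(8)*conj(-2) + 2*(-2)*conj(-sqrt(2)) + 2*(-4)*conj(0) + 2*(-2)*conj(sqrt(2)) + 4*(2)*conj(0) + 4*(-2)*conj(0)]
      = (1/16)[(16) + (-16) + (4*sqrt(2)) + (0) + (-4*sqrt(2)) + (0) + (0)] = 0/16 = 0
Dimension check: dim(rho) = sum (mult * dim) = 0*1 + 0*1 + 2*1 + 0*1 + 0*2 + 3*2 + 0*2 = 8 = chi_rho(e) = 8.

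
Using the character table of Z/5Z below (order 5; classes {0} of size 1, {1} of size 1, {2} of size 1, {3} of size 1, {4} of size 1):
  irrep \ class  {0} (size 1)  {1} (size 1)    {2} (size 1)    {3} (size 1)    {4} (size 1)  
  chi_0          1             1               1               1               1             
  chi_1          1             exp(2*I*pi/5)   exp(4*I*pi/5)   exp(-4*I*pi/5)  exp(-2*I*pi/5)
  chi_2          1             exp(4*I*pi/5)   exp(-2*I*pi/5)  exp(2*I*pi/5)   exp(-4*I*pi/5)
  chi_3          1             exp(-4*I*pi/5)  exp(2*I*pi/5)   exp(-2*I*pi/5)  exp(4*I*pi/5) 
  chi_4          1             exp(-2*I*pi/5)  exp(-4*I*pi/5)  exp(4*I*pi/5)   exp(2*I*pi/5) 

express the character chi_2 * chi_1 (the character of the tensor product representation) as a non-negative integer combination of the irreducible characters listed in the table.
chi_2 tensor chi_1 = chi_3 (all other irreducibles have multiplicity 0).

The character of a tensor product is the pointwise product (chi_2 * chi_1)(C) = chi_2(C) * chi_1(C):
  {0}: (1)*(1), {1}: (exp(4*I*pi/5))*(exp(2*I*pi/5)), {2}: (exp(-2*I*pi/5))*(exp(4*I*pi/5)), {3}: (exp(2*I*pi/5))*(exp(-4*I*pi/5)), {4}: (exp(-4*I*pi/5))*(exp(-2*I*pi/5))
so (chi_2 * chi_1) takes values
  {0} -> 1, {1} -> exp(-4*I*pi/5), {2} -> exp(2*I*pi/5), {3} -> exp(-2*I*pi/5), {4} -> exp(4*I*pi/5).
Now take the inner product of this character with each irreducible chi from the table, <chi_2*chi_1, chi> = (1/5) sum_C |C| (chi_2*chi_1)(C) conj(chi(C)):
  <chi_2*chi_1, chi_0> = (1/5)[1*(1)*conj(1) + 1*(exp(-4*I*pi/5))*conj(1) + 1*(exp(2*I*pi/5))*conj(1) + 1*(exp(-2*I*pi/5))*conj(1) + 1*(exp(4*I*pi/5))*conj(1)]
      = (1/5)[(1) + (exp(-4*I*pi/5)) + (exp(2*I*pi/5)) + (exp(-2*I*pi/5)) + (exp(4*I*pi/5))] = 0/5 = 0
  <chi_2*chi_1, chi_1> = (1/5)[1*(1)*conj(1) + 1*(exp(-4*I*pi/5))*conj(exp(2*I*pi/5)) + 1*(exp(2*I*pi/5))*conj(exp(4*I*pi/5)) + 1*(exp(-2*I*pi/5))*conj(exp(-4*I*pi/5)) + 1*(exp(4*I*pi/5))*conj(exp(-2*I*pi/5))]
      = (1/5)[(1) + (exp(4*I*pi/5)) + (exp(-2*I*pi/5)) + (exp(2*I*pi/5)) + (exp(-4*I*pi/5))] = 0/5 = 0
  <chi_2*chi_1, chi_2> = (1/5)[1*(1)*conj(1) + 1*(exp(-4*I*pi/5))*conj(exp(4*I*pi/5)) + 1*(exp(2*I*pi/5))*conj(exp(-2*I*pi/5)) + 1*(exp(-2*I*pi/5))*conj(exp(2*I*pi/5)) + 1*(exp(4*I*pi/5))*conj(exp(-4*I*pi/5))]
      = (1/5)[(1) + (exp(2*I*pi/5)) + (exp(4*I*pi/5)) + (exp(-4*I*pi/5)) + (exp(-2*I*pi/5))] = 0/5 = 0
  <chi_2*chi_1, chi_3> = (1/5)[1*(1)*conj(1) + 1*(exp(-4*I*pi/5))*conj(exp(-4*I*pi/5)) + 1*(exp(2*I*pi/5))*conj(exp(2*I*pi/5)) + 1*(exp(-2*I*pi/5))*conj(exp(-2*I*pi/5)) + 1*(exp(4*I*pi/5))*conj(exp(4*I*pi/5))]
      = (1/5)[(1) + (1) + (1) + (1) + (1)] = 5/5 = 1
  <chi_2*chi_1, chi_4> = (1/5)[1*(1)*conj(1) + 1*(exp(-4*I*pi/5))*conj(exp(-2*I*pi/5)) + 1*(exp(2*I*pi/5))*conj(exp(-4*I*pi/5)) + 1*(exp(-2*I*pi/5))*conj(exp(4*I*pi/5)) + 1*(exp(4*I*pi/5))*conj(exp(2*I*pi/5))]
      = (1/5)[(1) + (exp(-2*I*pi/5)) + (exp(-4*I*pi/5)) + (exp(4*I*pi/5)) + (exp(2*I*pi/5))] = 0/5 = 0
(Exp terms are combined using exp(i*s)*conj(exp(i*t)) = exp(i*(s-t)), and sums of them are collapsed using the identity that for every m > 1 the m distinct m-th roots of unity sum to 0, e.g. 1 + exp(2*I*pi/3) + exp(-2*I*pi/3) = 0.)
Hence the multiplicities are chi_3: 1. Dimension check: dim(chi_2)*dim(chi_1) = 1*1 = 1 and sum (mult * dim) = 1*1 = 1.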